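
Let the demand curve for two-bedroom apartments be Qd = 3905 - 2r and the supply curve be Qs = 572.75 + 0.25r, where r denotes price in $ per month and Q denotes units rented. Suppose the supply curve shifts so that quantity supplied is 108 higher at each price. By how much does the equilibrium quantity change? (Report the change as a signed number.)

Equating demand and supply, 3905 - 2r = 572.75 + 0.25r gives 2.25r = 3332.25, so r* = 1481.
Substitute back: Q* = 3905 - 2(1481) = 943.
After the shift, supply is Qs = 680.75 + 0.25r.
Re-solving, 2.25r = 3224.25 gives r = 1433 and Q = 1039.
ΔQ = 1039 - 943 = 96.

ΔQ = 96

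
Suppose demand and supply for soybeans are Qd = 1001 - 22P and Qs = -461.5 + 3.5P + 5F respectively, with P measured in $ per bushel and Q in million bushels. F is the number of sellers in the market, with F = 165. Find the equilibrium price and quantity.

P* = 25, Q* = 451

With F = 165, supply is Qs = 363.5 + 3.5P.
At equilibrium Qd = Qs, so 1001 - 22P = 363.5 + 3.5P; collecting terms, 637.5 = 25.5P and P* = 25.
From the demand curve, Q* = 1001 - 22(25) = 451.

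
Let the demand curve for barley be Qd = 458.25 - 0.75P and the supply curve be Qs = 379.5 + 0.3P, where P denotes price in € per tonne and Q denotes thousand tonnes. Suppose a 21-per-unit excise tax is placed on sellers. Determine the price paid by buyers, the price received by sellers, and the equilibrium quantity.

Sellers keep P_s = P_b - 21 per unit, so supply in terms of the buyer price is Qs = 373.2 + 0.3P_b.
Set Qd = Qs: 458.25 - 0.75P_b = 373.2 + 0.3P_b, so 85.05 = 1.05P_b and P_b = 81.
Then P_s = 81 - 21 = 60 and Q = 458.25 - 0.75(81) = 397.5.

P_b = 81, P_s = 60, Q = 397.5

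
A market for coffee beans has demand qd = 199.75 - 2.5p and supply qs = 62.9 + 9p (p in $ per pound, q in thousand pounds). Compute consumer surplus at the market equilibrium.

Consumer surplus = 5780

At equilibrium qd = qs, so 199.75 - 2.5p = 62.9 + 9p; collecting terms, 136.85 = 11.5p and p* = 11.9.
Substitute back: q* = 199.75 - 2.5(11.9) = 170.
Demand choke price (qd = 0): p = 199.75/2.5 = 79.9. Consumer surplus = ½ × (79.9 - 11.9) × 170 = 5780.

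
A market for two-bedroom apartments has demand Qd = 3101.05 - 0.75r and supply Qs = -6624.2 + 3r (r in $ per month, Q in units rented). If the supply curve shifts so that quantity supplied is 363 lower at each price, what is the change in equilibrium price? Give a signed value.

Δr = 96.8

At equilibrium Qd = Qs, so 3101.05 - 0.75r = -6624.2 + 3r; collecting terms, 9725.25 = 3.75r and r* = 2593.4.
Then Q* = 3101.05 - 0.75(2593.4) = 1156.
After the shift, supply is Qs = -6987.2 + 3r.
New equilibrium: 10088.25 = 3.75r, so r = 2690.2 and Q = 1083.4.
Δr = 2690.2 - 2593.4 = 96.8.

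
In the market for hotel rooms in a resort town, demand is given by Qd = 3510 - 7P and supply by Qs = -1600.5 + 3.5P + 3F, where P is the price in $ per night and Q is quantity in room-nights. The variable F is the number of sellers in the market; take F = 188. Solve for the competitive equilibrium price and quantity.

P* = 433, Q* = 479

With F = 188, supply is Qs = -1036.5 + 3.5P.
At equilibrium Qd = Qs, so 3510 - 7P = -1036.5 + 3.5P; collecting terms, 4546.5 = 10.5P and P* = 433.
Then Q* = 3510 - 7(433) = 479.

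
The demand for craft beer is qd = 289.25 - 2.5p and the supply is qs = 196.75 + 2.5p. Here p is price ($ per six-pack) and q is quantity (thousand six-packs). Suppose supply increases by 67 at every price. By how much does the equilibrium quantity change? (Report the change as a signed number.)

Δq = 33.5

The market clears where 289.25 - 2.5p = 196.75 + 2.5p. Rearranging, 5p = 92.5, hence p* = 18.5.
From the demand curve, q* = 289.25 - 2.5(18.5) = 243.
After the shift, supply is qs = 263.75 + 2.5p.
Re-solving, 5p = 25.5 gives p = 5.1 and q = 276.5.
Δq = 276.5 - 243 = 33.5.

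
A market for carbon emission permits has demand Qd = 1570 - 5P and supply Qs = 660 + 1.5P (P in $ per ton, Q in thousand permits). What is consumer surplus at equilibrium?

The market clears where 1570 - 5P = 660 + 1.5P. Rearranging, 6.5P = 910, hence P* = 140.
Plugging P* into demand: Q* = 1570 - 5(140) = 870.
Demand choke price (Qd = 0): P = 1570/5 = 314. Consumer surplus = ½ × (314 - 140) × 870 = 75690.

Consumer surplus = 75690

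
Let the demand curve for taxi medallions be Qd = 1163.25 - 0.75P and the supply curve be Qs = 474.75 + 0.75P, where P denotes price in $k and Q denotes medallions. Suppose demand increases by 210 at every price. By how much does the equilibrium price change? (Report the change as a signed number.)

ΔP = 140

The market clears where 1163.25 - 0.75P = 474.75 + 0.75P. Rearranging, 1.5P = 688.5, hence P* = 459.
From the demand curve, Q* = 1163.25 - 0.75(459) = 819.
After the shift, demand is Qd = 1373.25 - 0.75P.
New equilibrium: 898.5 = 1.5P, so P = 599 and Q = 924.
ΔP = 599 - 459 = 140.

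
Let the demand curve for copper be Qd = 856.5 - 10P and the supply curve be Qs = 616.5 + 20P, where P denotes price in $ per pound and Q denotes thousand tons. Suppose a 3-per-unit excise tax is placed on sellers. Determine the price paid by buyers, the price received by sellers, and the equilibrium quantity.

P_b = 10, P_s = 7, Q = 756.5

With a tax of 3 on sellers, they supply based on the net price P_s = P_b - 3, so Qs = 556.5 + 20P_b.
Set Qd = Qs: 856.5 - 10P_b = 556.5 + 20P_b, so 300 = 30P_b and P_b = 10.
So P_s = 7 and the quantity traded is Q = 856.5 - 10(10) = 756.5.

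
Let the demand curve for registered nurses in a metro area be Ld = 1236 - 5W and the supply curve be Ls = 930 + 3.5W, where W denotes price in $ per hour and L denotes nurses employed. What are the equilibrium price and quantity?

W* = 36, L* = 1056

The market clears where 1236 - 5W = 930 + 3.5W. Rearranging, 8.5W = 306, hence W* = 36.
Substitute back: L* = 1236 - 5(36) = 1056.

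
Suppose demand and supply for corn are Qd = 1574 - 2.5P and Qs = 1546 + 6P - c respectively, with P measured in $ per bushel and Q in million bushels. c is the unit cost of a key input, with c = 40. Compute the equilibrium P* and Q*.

With c = 40, supply is Qs = 1506 + 6P.
At equilibrium Qd = Qs, so 1574 - 2.5P = 1506 + 6P; collecting terms, 68 = 8.5P and P* = 8.
Plugging P* into demand: Q* = 1574 - 2.5(8) = 1554.

P* = 8, Q* = 1554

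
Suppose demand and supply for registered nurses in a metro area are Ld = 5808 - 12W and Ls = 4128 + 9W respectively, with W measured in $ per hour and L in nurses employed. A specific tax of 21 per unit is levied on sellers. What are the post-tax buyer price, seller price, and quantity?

W_b = 89, W_s = 68, L = 4740

With a tax of 21 on sellers, they supply based on the net price W_s = W_b - 21, so Ls = 3939 + 9W_b.
Set Ld = Ls: 5808 - 12W_b = 3939 + 9W_b, so 1869 = 21W_b and W_b = 89.
So W_s = 68 and the quantity traded is L = 5808 - 12(89) = 4740.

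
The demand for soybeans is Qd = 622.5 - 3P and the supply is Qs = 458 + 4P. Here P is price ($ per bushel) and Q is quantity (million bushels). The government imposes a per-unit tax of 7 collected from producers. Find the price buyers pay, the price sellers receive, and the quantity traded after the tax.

P_b = 27.5, P_s = 20.5, Q = 540

The tax drives a wedge P_b - P_s = 7. Substituting P_s = P_b - 7 into supply: Qs = 430 + 4P_b.
Set Qd = Qs: 622.5 - 3P_b = 430 + 4P_b, so 192.5 = 7P_b and P_b = 27.5.
So P_s = 20.5 and the quantity traded is Q = 622.5 - 3(27.5) = 540.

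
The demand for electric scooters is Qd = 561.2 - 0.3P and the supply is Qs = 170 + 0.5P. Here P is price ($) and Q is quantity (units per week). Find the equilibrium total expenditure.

Total expenditure = 202690.5

Equating demand and supply, 561.2 - 0.3P = 170 + 0.5P gives 0.8P = 391.2, so P* = 489.
Then Q* = 561.2 - 0.3(489) = 414.5.
Total expenditure = P* × Q* = 489 × 414.5 = 202690.5.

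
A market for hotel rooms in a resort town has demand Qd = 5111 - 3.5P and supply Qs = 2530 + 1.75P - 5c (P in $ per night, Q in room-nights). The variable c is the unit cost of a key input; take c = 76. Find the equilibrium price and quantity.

P* = 564, Q* = 3137

With c = 76, supply is Qs = 2150 + 1.75P.
Set Qd = Qs: 5111 - 3.5P = 2150 + 1.75P, so 2961 = 5.25P and P* = 564.
Then Q* = 5111 - 3.5(564) = 3137.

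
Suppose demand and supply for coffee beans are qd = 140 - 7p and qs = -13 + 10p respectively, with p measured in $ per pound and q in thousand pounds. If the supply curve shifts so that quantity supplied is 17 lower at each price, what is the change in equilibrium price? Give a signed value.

At equilibrium qd = qs, so 140 - 7p = -13 + 10p; collecting terms, 153 = 17p and p* = 9.
Substitute back: q* = 140 - 7(9) = 77.
After the shift, supply is qs = -30 + 10p.
New equilibrium: 170 = 17p, so p = 10 and q = 70.
Δp = 10 - 9 = 1.

Δp = 1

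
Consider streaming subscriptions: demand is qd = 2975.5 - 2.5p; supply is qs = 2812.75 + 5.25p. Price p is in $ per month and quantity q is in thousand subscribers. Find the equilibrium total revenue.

Total revenue = 61383

At equilibrium qd = qs, so 2975.5 - 2.5p = 2812.75 + 5.25p; collecting terms, 162.75 = 7.75p and p* = 21.
Then q* = 2975.5 - 2.5(21) = 2923.
Total revenue = p* × q* = 21 × 2923 = 61383.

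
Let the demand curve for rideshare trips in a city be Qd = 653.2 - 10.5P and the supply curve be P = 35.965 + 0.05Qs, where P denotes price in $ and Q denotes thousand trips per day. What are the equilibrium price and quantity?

P* = 45, Q* = 180.7

Rewriting in direct form: Qs = -719.3 + 20P.
The market clears where 653.2 - 10.5P = -719.3 + 20P. Rearranging, 30.5P = 1372.5, hence P* = 45.
Then Q* = 653.2 - 10.5(45) = 180.7.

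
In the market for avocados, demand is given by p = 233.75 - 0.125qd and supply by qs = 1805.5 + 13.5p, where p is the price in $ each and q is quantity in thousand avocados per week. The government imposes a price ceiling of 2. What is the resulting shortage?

Shortage = 21.5

Solving each curve for q: qd = 1870 - 8p.
With p fixed at 2, quantity demanded is 1854 and quantity supplied is 1832.5.
Shortage = qd - qs = 1854 - 1832.5 = 21.5.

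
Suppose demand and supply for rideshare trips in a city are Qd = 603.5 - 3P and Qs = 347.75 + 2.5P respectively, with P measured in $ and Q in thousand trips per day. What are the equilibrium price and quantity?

At equilibrium Qd = Qs, so 603.5 - 3P = 347.75 + 2.5P; collecting terms, 255.75 = 5.5P and P* = 46.5.
From the demand curve, Q* = 603.5 - 3(46.5) = 464.

P* = 46.5, Q* = 464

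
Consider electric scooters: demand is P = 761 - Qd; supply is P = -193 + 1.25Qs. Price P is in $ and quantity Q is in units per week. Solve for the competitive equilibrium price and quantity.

In direct form, Qd = 761 - P and Qs = 154.4 + 0.8P.
The market clears where 761 - P = 154.4 + 0.8P. Rearranging, 1.8P = 606.6, hence P* = 337.
Then Q* = 761 - 337 = 424.

P* = 337, Q* = 424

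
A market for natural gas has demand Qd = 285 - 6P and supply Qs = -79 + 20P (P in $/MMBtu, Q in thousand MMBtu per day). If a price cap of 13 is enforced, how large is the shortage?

With P fixed at 13, quantity demanded is 207 and quantity supplied is 181.
Shortage = Qd - Qs = 207 - 181 = 26.

Shortage = 26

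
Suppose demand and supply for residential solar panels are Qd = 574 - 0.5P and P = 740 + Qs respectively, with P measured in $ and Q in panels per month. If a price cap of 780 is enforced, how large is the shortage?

Rewriting in direct form: Qs = -740 + P.
With P fixed at 780, quantity demanded is 184 and quantity supplied is 40.
Shortage = Qd - Qs = 184 - 40 = 144.

Shortage = 144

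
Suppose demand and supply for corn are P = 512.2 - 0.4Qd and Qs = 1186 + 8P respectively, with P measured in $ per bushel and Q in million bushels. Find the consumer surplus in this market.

Rewriting in direct form: Qd = 1280.5 - 2.5P.
Set Qd = Qs: 1280.5 - 2.5P = 1186 + 8P, so 94.5 = 10.5P and P* = 9.
Substitute back: Q* = 1280.5 - 2.5(9) = 1258.
Demand choke price (Qd = 0): P = 1280.5/2.5 = 512.2. Consumer surplus = ½ × (512.2 - 9) × 1258 = 316512.8.

Consumer surplus = 316512.8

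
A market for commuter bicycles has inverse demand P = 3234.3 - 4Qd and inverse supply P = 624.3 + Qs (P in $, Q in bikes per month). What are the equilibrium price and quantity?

Solving each curve for Q: Qd = 808.575 - 0.25P and Qs = -624.3 + P.
Equating demand and supply, 808.575 - 0.25P = -624.3 + P gives 1.25P = 1432.875, so P* = 1146.3.
Substitute back: Q* = 808.575 - 0.25(1146.3) = 522.

P* = 1146.3, Q* = 522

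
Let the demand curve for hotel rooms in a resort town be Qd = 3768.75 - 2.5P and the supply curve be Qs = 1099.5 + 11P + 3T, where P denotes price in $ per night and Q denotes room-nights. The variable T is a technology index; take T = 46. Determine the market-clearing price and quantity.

With T = 46, supply is Qs = 1237.5 + 11P.
Set Qd = Qs: 3768.75 - 2.5P = 1237.5 + 11P, so 2531.25 = 13.5P and P* = 187.5.
Substitute back: Q* = 3768.75 - 2.5(187.5) = 3300.

P* = 187.5, Q* = 3300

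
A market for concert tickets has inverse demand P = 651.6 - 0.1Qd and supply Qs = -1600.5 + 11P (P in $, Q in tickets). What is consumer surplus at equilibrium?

Inverting to quantity form: Qd = 6516 - 10P.
The market clears where 6516 - 10P = -1600.5 + 11P. Rearranging, 21P = 8116.5, hence P* = 386.5.
Plugging P* into demand: Q* = 6516 - 10(386.5) = 2651.
Demand choke price (Qd = 0): P = 6516/10 = 651.6. Consumer surplus = ½ × (651.6 - 386.5) × 2651 = 351390.05.

Consumer surplus = 351390.05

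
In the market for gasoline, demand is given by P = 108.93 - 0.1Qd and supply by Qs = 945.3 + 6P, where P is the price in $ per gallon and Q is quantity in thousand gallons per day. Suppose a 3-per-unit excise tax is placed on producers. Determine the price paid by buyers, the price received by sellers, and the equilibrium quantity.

In direct form, Qd = 1089.3 - 10P.
With a tax of 3 on producers, they supply based on the net price P_s = P_b - 3, so Qs = 927.3 + 6P_b.
Market clearing requires 1089.3 - 10P_b = 927.3 + 6P_b; hence 162 = 16P_b and P_b = 10.125.
Then P_s = 10.125 - 3 = 7.125 and Q = 1089.3 - 10(10.125) = 988.05.

P_b = 10.125, P_s = 7.125, Q = 988.05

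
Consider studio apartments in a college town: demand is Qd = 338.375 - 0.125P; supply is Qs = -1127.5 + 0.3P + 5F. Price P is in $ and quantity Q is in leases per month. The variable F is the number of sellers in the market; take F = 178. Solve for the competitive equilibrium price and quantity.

With F = 178, supply is Qs = -237.5 + 0.3P.
Set Qd = Qs: 338.375 - 0.125P = -237.5 + 0.3P, so 575.875 = 0.425P and P* = 1355.
Plugging P* into demand: Q* = 338.375 - 0.125(1355) = 169.

P* = 1355, Q* = 169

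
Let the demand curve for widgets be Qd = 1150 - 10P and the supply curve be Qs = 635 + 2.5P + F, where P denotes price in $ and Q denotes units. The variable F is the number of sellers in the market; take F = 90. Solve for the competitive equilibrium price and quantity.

P* = 34, Q* = 810

With F = 90, supply is Qs = 725 + 2.5P.
The market clears where 1150 - 10P = 725 + 2.5P. Rearranging, 12.5P = 425, hence P* = 34.
From the demand curve, Q* = 1150 - 10(34) = 810.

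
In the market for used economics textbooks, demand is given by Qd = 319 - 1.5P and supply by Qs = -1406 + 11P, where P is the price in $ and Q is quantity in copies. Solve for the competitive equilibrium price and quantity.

The market clears where 319 - 1.5P = -1406 + 11P. Rearranging, 12.5P = 1725, hence P* = 138.
Substitute back: Q* = 319 - 1.5(138) = 112.

P* = 138, Q* = 112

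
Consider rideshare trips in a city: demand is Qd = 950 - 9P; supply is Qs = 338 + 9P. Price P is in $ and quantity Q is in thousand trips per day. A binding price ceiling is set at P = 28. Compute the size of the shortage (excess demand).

Shortage = 108

Evaluating both curves at the ceiling price 28 gives Qd = 698, Qs = 590.
Shortage = Qd - Qs = 698 - 590 = 108.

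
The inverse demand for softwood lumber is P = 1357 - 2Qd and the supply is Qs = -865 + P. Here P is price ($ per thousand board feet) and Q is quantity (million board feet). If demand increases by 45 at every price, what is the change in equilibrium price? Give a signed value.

ΔP = 30

Inverting to quantity form: Qd = 678.5 - 0.5P.
Equating demand and supply, 678.5 - 0.5P = -865 + P gives 1.5P = 1543.5, so P* = 1029.
From the demand curve, Q* = 678.5 - 0.5(1029) = 164.
After the shift, demand is Qd = 723.5 - 0.5P.
Re-solving, 1.5P = 1588.5 gives P = 1059 and Q = 194.
ΔP = 1059 - 1029 = 30.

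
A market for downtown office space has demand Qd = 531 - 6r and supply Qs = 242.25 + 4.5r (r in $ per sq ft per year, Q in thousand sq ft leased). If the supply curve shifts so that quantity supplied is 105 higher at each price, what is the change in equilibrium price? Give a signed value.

At equilibrium Qd = Qs, so 531 - 6r = 242.25 + 4.5r; collecting terms, 288.75 = 10.5r and r* = 27.5.
From the demand curve, Q* = 531 - 6(27.5) = 366.
After the shift, supply is Qs = 347.25 + 4.5r.
The new intersection has 183.75 = 10.5r, i.e. r = 17.5, Q = 426.
Δr = 17.5 - 27.5 = -10.

Δr = -10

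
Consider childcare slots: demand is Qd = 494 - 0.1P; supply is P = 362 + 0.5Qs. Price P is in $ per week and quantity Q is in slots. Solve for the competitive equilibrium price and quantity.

Rewriting in direct form: Qs = -724 + 2P.
The market clears where 494 - 0.1P = -724 + 2P. Rearranging, 2.1P = 1218, hence P* = 580.
Then Q* = 494 - 0.1(580) = 436.

P* = 580, Q* = 436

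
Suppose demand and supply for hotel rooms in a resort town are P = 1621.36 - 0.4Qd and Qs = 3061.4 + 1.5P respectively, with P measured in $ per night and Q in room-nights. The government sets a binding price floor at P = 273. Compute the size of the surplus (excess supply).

Surplus = 100

In direct form, Qd = 4053.4 - 2.5P.
At P = 273: Qd = 3370.9 and Qs = 3470.9.
Surplus = Qs - Qd = 3470.9 - 3370.9 = 100.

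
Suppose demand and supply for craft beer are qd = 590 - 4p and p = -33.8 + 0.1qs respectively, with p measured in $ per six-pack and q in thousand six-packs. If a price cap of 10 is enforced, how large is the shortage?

Shortage = 112

Solving each curve for q: qs = 338 + 10p.
Evaluating both curves at the ceiling price 10 gives qd = 550, qs = 438.
Shortage = qd - qs = 550 - 438 = 112.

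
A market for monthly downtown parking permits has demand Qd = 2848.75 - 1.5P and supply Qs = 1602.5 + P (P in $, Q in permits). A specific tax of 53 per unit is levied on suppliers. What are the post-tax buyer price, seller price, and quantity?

The tax drives a wedge P_b - P_s = 53. Substituting P_s = P_b - 53 into supply: Qs = 1549.5 + P_b.
Equate demand and the shifted supply: 2848.75 - 1.5P_b = 1549.5 + P_b, giving 2.5P_b = 1299.25, so P_b = 519.7.
So P_s = 466.7 and the quantity traded is Q = 2848.75 - 1.5(519.7) = 2069.2.

P_b = 519.7, P_s = 466.7, Q = 2069.2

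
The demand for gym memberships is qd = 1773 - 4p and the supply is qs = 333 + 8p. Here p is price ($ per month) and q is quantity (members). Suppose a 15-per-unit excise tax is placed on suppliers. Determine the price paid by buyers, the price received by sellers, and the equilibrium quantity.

p_b = 130, p_s = 115, q = 1253

Suppliers keep p_s = p_b - 15 per unit, so supply in terms of the buyer price is qs = 213 + 8p_b.
Equate demand and the shifted supply: 1773 - 4p_b = 213 + 8p_b, giving 12p_b = 1560, so p_b = 130.
Then p_s = 130 - 15 = 115 and q = 1773 - 4(130) = 1253.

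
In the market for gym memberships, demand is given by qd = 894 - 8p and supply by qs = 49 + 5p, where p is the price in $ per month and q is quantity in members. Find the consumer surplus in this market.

Set qd = qs: 894 - 8p = 49 + 5p, so 845 = 13p and p* = 65.
From the demand curve, q* = 894 - 8(65) = 374.
Demand choke price (qd = 0): p = 894/8 = 111.75. Consumer surplus = ½ × (111.75 - 65) × 374 = 8742.25.

Consumer surplus = 8742.25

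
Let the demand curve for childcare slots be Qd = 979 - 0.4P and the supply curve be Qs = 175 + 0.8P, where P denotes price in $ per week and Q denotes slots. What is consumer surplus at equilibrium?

Set Qd = Qs: 979 - 0.4P = 175 + 0.8P, so 804 = 1.2P and P* = 670.
From the demand curve, Q* = 979 - 0.4(670) = 711.
Demand choke price (Qd = 0): P = 979/0.4 = 2447.5. Consumer surplus = ½ × (2447.5 - 670) × 711 = 631901.25.

Consumer surplus = 631901.25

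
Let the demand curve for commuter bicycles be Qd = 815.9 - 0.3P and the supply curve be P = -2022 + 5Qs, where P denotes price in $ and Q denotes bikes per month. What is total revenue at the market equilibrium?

Total revenue = 468287

In direct form, Qs = 404.4 + 0.2P.
The market clears where 815.9 - 0.3P = 404.4 + 0.2P. Rearranging, 0.5P = 411.5, hence P* = 823.
Substitute back: Q* = 815.9 - 0.3(823) = 569.
Total revenue = P* × Q* = 823 × 569 = 468287.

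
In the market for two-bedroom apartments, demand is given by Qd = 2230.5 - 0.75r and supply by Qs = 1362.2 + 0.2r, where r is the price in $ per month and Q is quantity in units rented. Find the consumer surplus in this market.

Consumer surplus = 1591350

Set Qd = Qs: 2230.5 - 0.75r = 1362.2 + 0.2r, so 868.3 = 0.95r and r* = 914.
From the demand curve, Q* = 2230.5 - 0.75(914) = 1545.
Demand choke price (Qd = 0): r = 2230.5/0.75 = 2974. Consumer surplus = ½ × (2974 - 914) × 1545 = 1591350.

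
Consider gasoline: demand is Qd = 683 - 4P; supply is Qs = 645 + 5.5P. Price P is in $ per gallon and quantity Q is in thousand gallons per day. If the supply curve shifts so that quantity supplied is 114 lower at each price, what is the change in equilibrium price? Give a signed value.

Equating demand and supply, 683 - 4P = 645 + 5.5P gives 9.5P = 38, so P* = 4.
From the demand curve, Q* = 683 - 4(4) = 667.
After the shift, supply is Qs = 531 + 5.5P.
New equilibrium: 152 = 9.5P, so P = 16 and Q = 619.
ΔP = 16 - 4 = 12.

ΔP = 12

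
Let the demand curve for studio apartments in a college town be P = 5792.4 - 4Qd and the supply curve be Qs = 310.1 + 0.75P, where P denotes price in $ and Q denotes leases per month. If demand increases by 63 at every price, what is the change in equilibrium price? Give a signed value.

ΔP = 63

Inverting to quantity form: Qd = 1448.1 - 0.25P.
Set Qd = Qs: 1448.1 - 0.25P = 310.1 + 0.75P, so 1138 = P and P* = 1138.
Substitute back: Q* = 1448.1 - 0.25(1138) = 1163.6.
After the shift, demand is Qd = 1511.1 - 0.25P.
New equilibrium: 1201 = P, so P = 1201 and Q = 1210.85.
ΔP = 1201 - 1138 = 63.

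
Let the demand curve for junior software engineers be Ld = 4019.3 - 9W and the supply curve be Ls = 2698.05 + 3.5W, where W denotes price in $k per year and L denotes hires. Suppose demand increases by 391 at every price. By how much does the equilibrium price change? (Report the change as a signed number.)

Equating demand and supply, 4019.3 - 9W = 2698.05 + 3.5W gives 12.5W = 1321.25, so W* = 105.7.
Substitute back: L* = 4019.3 - 9(105.7) = 3068.
After the shift, demand is Ld = 4410.3 - 9W.
The new intersection has 1712.25 = 12.5W, i.e. W = 136.98, L = 3177.48.
ΔW = 136.98 - 105.7 = 31.28.

ΔW = 31.28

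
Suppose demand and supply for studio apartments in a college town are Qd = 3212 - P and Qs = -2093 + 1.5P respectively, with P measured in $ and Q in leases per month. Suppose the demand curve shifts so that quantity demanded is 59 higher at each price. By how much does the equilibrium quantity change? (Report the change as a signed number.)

At equilibrium Qd = Qs, so 3212 - P = -2093 + 1.5P; collecting terms, 5305 = 2.5P and P* = 2122.
Substitute back: Q* = 3212 - 2122 = 1090.
After the shift, demand is Qd = 3271 - P.
Re-solving, 2.5P = 5364 gives P = 2145.6 and Q = 1125.4.
ΔQ = 1125.4 - 1090 = 35.4.

ΔQ = 35.4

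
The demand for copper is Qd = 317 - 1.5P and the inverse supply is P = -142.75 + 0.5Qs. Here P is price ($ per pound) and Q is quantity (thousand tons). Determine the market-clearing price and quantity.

P* = 9, Q* = 303.5

Rewriting in direct form: Qs = 285.5 + 2P.
Equating demand and supply, 317 - 1.5P = 285.5 + 2P gives 3.5P = 31.5, so P* = 9.
From the demand curve, Q* = 317 - 1.5(9) = 303.5.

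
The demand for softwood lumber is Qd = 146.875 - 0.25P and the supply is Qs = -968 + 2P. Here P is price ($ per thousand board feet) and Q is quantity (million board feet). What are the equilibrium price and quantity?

P* = 495.5, Q* = 23

At equilibrium Qd = Qs, so 146.875 - 0.25P = -968 + 2P; collecting terms, 1114.875 = 2.25P and P* = 495.5.
Plugging P* into demand: Q* = 146.875 - 0.25(495.5) = 23.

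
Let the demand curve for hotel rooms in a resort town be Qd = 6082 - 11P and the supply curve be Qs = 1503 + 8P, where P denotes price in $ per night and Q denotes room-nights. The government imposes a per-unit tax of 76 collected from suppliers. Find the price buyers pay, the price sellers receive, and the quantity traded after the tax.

Suppliers keep P_s = P_b - 76 per unit, so supply in terms of the buyer price is Qs = 895 + 8P_b.
Market clearing requires 6082 - 11P_b = 895 + 8P_b; hence 5187 = 19P_b and P_b = 273.
Then P_s = 273 - 76 = 197 and Q = 6082 - 11(273) = 3079.

P_b = 273, P_s = 197, Q = 3079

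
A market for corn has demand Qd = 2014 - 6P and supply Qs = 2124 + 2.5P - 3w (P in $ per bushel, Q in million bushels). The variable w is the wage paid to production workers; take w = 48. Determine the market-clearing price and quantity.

With w = 48, supply is Qs = 1980 + 2.5P.
The market clears where 2014 - 6P = 1980 + 2.5P. Rearranging, 8.5P = 34, hence P* = 4.
Plugging P* into demand: Q* = 2014 - 6(4) = 1990.

P* = 4, Q* = 1990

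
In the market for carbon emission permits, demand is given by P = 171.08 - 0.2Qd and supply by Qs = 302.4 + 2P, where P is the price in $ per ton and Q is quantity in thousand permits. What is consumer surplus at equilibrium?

Consumer surplus = 21196.816

Solving each curve for Q: Qd = 855.4 - 5P.
The market clears where 855.4 - 5P = 302.4 + 2P. Rearranging, 7P = 553, hence P* = 79.
From the demand curve, Q* = 855.4 - 5(79) = 460.4.
Demand choke price (Qd = 0): P = 855.4/5 = 171.08. Consumer surplus = ½ × (171.08 - 79) × 460.4 = 21196.816.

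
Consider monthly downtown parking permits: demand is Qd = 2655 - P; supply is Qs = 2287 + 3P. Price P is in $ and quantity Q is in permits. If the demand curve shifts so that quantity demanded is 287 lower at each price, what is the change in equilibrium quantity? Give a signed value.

ΔQ = -215.25

The market clears where 2655 - P = 2287 + 3P. Rearranging, 4P = 368, hence P* = 92.
From the demand curve, Q* = 2655 - 92 = 2563.
After the shift, demand is Qd = 2368 - P.
The new intersection has 81 = 4P, i.e. P = 20.25, Q = 2347.75.
ΔQ = 2347.75 - 2563 = -215.25.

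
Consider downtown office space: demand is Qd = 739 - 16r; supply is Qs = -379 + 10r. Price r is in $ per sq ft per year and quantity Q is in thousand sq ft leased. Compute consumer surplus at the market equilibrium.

Equating demand and supply, 739 - 16r = -379 + 10r gives 26r = 1118, so r* = 43.
Then Q* = 739 - 16(43) = 51.
Demand choke price (Qd = 0): r = 739/16 = 46.1875. Consumer surplus = ½ × (46.1875 - 43) × 51 = 81.28125.

Consumer surplus = 81.28125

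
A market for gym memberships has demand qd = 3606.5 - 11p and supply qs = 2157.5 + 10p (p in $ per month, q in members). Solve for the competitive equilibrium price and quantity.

Equating demand and supply, 3606.5 - 11p = 2157.5 + 10p gives 21p = 1449, so p* = 69.
Substitute back: q* = 3606.5 - 11(69) = 2847.5.

p* = 69, q* = 2847.5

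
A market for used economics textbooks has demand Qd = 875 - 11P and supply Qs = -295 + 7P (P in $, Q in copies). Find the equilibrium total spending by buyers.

Total spending by buyers = 10400

The market clears where 875 - 11P = -295 + 7P. Rearranging, 18P = 1170, hence P* = 65.
Plugging P* into demand: Q* = 875 - 11(65) = 160.
Total spending by buyers = P* × Q* = 65 × 160 = 10400.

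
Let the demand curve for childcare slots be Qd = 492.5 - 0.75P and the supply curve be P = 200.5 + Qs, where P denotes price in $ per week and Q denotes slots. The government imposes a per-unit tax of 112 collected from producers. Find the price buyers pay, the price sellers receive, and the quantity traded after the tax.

Inverting to quantity form: Qs = -200.5 + P.
With a tax of 112 on producers, they supply based on the net price P_s = P_b - 112, so Qs = -312.5 + P_b.
Equate demand and the shifted supply: 492.5 - 0.75P_b = -312.5 + P_b, giving 1.75P_b = 805, so P_b = 460.
So P_s = 348 and the quantity traded is Q = 492.5 - 0.75(460) = 147.5.

P_b = 460, P_s = 348, Q = 147.5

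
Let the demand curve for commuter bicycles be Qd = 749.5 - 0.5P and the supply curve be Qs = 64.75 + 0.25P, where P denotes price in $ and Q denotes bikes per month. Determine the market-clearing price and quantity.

Set Qd = Qs: 749.5 - 0.5P = 64.75 + 0.25P, so 684.75 = 0.75P and P* = 913.
Then Q* = 749.5 - 0.5(913) = 293.

P* = 913, Q* = 293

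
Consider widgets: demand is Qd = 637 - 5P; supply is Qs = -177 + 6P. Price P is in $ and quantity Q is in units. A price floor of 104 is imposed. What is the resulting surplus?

At P = 104: Qd = 117 and Qs = 447.
Surplus = Qs - Qd = 447 - 117 = 330.

Surplus = 330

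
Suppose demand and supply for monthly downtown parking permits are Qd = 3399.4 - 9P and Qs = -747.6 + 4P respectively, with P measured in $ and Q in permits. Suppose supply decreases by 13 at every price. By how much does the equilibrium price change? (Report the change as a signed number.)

ΔP = 1

At equilibrium Qd = Qs, so 3399.4 - 9P = -747.6 + 4P; collecting terms, 4147 = 13P and P* = 319.
Substitute back: Q* = 3399.4 - 9(319) = 528.4.
After the shift, supply is Qs = -760.6 + 4P.
The new intersection has 4160 = 13P, i.e. P = 320, Q = 519.4.
ΔP = 320 - 319 = 1.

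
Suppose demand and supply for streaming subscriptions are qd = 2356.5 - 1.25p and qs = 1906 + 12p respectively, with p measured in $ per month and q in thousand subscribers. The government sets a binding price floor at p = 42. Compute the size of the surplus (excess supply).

Surplus = 106

With p fixed at 42, quantity demanded is 2304 and quantity supplied is 2410.
Surplus = qs - qd = 2410 - 2304 = 106.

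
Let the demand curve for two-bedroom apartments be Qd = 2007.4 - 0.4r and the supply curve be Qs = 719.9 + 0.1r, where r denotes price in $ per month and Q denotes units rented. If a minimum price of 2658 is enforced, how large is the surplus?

Surplus = 41.5

Evaluating both curves at the floor price 2658 gives Qd = 944.2, Qs = 985.7.
Surplus = Qs - Qd = 985.7 - 944.2 = 41.5.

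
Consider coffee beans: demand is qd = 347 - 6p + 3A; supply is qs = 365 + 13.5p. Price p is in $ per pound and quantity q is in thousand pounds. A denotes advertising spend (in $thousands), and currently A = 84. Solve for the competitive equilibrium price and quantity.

p* = 12, q* = 527

With A = 84, demand is qd = 599 - 6p.
Equating demand and supply, 599 - 6p = 365 + 13.5p gives 19.5p = 234, so p* = 12.
From the demand curve, q* = 599 - 6(12) = 527.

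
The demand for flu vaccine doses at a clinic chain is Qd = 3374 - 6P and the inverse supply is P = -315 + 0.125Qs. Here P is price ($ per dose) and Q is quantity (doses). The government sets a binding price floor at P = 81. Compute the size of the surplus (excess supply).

Rewriting in direct form: Qs = 2520 + 8P.
At P = 81: Qd = 2888 and Qs = 3168.
Surplus = Qs - Qd = 3168 - 2888 = 280.

Surplus = 280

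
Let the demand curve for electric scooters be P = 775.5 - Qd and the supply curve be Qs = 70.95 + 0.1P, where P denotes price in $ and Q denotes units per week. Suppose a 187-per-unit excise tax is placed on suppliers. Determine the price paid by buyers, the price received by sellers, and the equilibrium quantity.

P_b = 657.5, P_s = 470.5, Q = 118

In direct form, Qd = 775.5 - P.
With a tax of 187 on suppliers, they supply based on the net price P_s = P_b - 187, so Qs = 52.25 + 0.1P_b.
Set Qd = Qs: 775.5 - P_b = 52.25 + 0.1P_b, so 723.25 = 1.1P_b and P_b = 657.5.
Then P_s = 657.5 - 187 = 470.5 and Q = 775.5 - 657.5 = 118.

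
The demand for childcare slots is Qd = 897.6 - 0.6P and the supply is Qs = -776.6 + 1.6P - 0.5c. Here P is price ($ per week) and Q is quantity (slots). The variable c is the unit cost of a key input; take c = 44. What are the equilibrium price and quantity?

With c = 44, supply is Qs = -798.6 + 1.6P.
Set Qd = Qs: 897.6 - 0.6P = -798.6 + 1.6P, so 1696.2 = 2.2P and P* = 771.
Plugging P* into demand: Q* = 897.6 - 0.6(771) = 435.

P* = 771, Q* = 435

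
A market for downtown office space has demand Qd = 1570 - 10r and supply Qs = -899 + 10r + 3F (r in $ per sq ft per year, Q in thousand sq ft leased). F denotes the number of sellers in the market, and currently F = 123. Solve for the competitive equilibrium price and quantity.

r* = 105, Q* = 520

With F = 123, supply is Qs = -530 + 10r.
At equilibrium Qd = Qs, so 1570 - 10r = -530 + 10r; collecting terms, 2100 = 20r and r* = 105.
Plugging r* into demand: Q* = 1570 - 10(105) = 520.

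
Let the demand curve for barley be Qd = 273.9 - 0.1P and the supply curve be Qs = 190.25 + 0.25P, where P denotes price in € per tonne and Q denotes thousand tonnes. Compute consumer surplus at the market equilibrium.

Set Qd = Qs: 273.9 - 0.1P = 190.25 + 0.25P, so 83.65 = 0.35P and P* = 239.
Plugging P* into demand: Q* = 273.9 - 0.1(239) = 250.
Demand choke price (Qd = 0): P = 273.9/0.1 = 2739. Consumer surplus = ½ × (2739 - 239) × 250 = 312500.

Consumer surplus = 312500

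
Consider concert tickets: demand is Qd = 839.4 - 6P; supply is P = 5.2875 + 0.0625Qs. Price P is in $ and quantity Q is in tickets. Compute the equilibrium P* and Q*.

P* = 42, Q* = 587.4

Rewriting in direct form: Qs = -84.6 + 16P.
The market clears where 839.4 - 6P = -84.6 + 16P. Rearranging, 22P = 924, hence P* = 42.
Plugging P* into demand: Q* = 839.4 - 6(42) = 587.4.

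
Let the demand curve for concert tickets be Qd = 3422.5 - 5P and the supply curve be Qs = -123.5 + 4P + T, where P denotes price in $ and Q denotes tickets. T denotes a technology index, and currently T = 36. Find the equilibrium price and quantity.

P* = 390, Q* = 1472.5

With T = 36, supply is Qs = -87.5 + 4P.
The market clears where 3422.5 - 5P = -87.5 + 4P. Rearranging, 9P = 3510, hence P* = 390.
Plugging P* into demand: Q* = 3422.5 - 5(390) = 1472.5.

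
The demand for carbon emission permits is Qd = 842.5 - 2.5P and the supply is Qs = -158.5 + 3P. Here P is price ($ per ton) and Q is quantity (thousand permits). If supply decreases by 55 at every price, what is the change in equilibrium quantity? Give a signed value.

Set Qd = Qs: 842.5 - 2.5P = -158.5 + 3P, so 1001 = 5.5P and P* = 182.
Then Q* = 842.5 - 2.5(182) = 387.5.
After the shift, supply is Qs = -213.5 + 3P.
The new intersection has 1056 = 5.5P, i.e. P = 192, Q = 362.5.
ΔQ = 362.5 - 387.5 = -25.

ΔQ = -25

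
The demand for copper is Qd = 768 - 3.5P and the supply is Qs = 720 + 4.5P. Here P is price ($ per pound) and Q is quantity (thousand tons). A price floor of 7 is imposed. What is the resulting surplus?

At P = 7: Qd = 743.5 and Qs = 751.5.
Surplus = Qs - Qd = 751.5 - 743.5 = 8.

Surplus = 8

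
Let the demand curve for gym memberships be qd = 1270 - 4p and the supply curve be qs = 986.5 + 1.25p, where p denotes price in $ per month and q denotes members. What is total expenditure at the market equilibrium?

Total expenditure = 56916

Equating demand and supply, 1270 - 4p = 986.5 + 1.25p gives 5.25p = 283.5, so p* = 54.
Substitute back: q* = 1270 - 4(54) = 1054.
Total expenditure = p* × q* = 54 × 1054 = 56916.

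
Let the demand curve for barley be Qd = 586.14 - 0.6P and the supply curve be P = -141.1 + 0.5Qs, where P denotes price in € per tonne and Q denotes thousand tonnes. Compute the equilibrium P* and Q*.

Rewriting in direct form: Qs = 282.2 + 2P.
The market clears where 586.14 - 0.6P = 282.2 + 2P. Rearranging, 2.6P = 303.94, hence P* = 116.9.
From the demand curve, Q* = 586.14 - 0.6(116.9) = 516.

P* = 116.9, Q* = 516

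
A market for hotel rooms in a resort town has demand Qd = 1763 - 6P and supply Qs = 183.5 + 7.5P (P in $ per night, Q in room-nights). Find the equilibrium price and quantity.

P* = 117, Q* = 1061

Set Qd = Qs: 1763 - 6P = 183.5 + 7.5P, so 1579.5 = 13.5P and P* = 117.
From the demand curve, Q* = 1763 - 6(117) = 1061.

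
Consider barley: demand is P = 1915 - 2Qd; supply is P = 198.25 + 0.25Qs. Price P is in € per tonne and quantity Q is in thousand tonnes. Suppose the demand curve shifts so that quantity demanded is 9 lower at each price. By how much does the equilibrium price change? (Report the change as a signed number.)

Solving each curve for Q: Qd = 957.5 - 0.5P and Qs = -793 + 4P.
Set Qd = Qs: 957.5 - 0.5P = -793 + 4P, so 1750.5 = 4.5P and P* = 389.
Substitute back: Q* = 957.5 - 0.5(389) = 763.
After the shift, demand is Qd = 948.5 - 0.5P.
Re-solving, 4.5P = 1741.5 gives P = 387 and Q = 755.
ΔP = 387 - 389 = -2.

ΔP = -2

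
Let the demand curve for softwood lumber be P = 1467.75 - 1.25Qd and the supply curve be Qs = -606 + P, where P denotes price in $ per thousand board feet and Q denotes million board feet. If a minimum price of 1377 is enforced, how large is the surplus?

In direct form, Qd = 1174.2 - 0.8P.
Evaluating both curves at the floor price 1377 gives Qd = 72.6, Qs = 771.
Surplus = Qs - Qd = 771 - 72.6 = 698.4.

Surplus = 698.4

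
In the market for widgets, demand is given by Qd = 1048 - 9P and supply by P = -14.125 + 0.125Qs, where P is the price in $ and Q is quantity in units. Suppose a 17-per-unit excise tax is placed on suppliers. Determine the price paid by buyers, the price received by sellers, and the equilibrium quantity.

P_b = 63, P_s = 46, Q = 481

Solving each curve for Q: Qs = 113 + 8P.
Suppliers keep P_s = P_b - 17 per unit, so supply in terms of the buyer price is Qs = -23 + 8P_b.
Equate demand and the shifted supply: 1048 - 9P_b = -23 + 8P_b, giving 17P_b = 1071, so P_b = 63.
So P_s = 46 and the quantity traded is Q = 1048 - 9(63) = 481.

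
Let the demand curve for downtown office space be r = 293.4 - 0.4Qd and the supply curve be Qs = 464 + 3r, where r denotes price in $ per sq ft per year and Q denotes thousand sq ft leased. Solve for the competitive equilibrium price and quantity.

Solving each curve for Q: Qd = 733.5 - 2.5r.
At equilibrium Qd = Qs, so 733.5 - 2.5r = 464 + 3r; collecting terms, 269.5 = 5.5r and r* = 49.
Plugging r* into demand: Q* = 733.5 - 2.5(49) = 611.

r* = 49, Q* = 611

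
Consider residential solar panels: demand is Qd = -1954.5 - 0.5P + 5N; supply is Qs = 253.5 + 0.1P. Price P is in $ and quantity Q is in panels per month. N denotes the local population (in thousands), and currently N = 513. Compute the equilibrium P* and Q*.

With N = 513, demand is Qd = 610.5 - 0.5P.
At equilibrium Qd = Qs, so 610.5 - 0.5P = 253.5 + 0.1P; collecting terms, 357 = 0.6P and P* = 595.
Substitute back: Q* = 610.5 - 0.5(595) = 313.

P* = 595, Q* = 313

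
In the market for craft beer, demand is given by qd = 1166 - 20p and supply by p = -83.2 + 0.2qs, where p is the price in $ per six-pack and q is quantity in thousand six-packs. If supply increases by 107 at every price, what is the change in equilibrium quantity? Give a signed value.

Inverting to quantity form: qs = 416 + 5p.
Set qd = qs: 1166 - 20p = 416 + 5p, so 750 = 25p and p* = 30.
Then q* = 1166 - 20(30) = 566.
After the shift, supply is qs = 523 + 5p.
New equilibrium: 643 = 25p, so p = 25.72 and q = 651.6.
Δq = 651.6 - 566 = 85.6.

Δq = 85.6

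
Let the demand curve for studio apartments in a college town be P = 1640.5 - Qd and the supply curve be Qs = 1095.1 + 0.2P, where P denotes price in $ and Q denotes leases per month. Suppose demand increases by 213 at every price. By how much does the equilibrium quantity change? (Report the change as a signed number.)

In direct form, Qd = 1640.5 - P.
The market clears where 1640.5 - P = 1095.1 + 0.2P. Rearranging, 1.2P = 545.4, hence P* = 454.5.
From the demand curve, Q* = 1640.5 - 454.5 = 1186.
After the shift, demand is Qd = 1853.5 - P.
New equilibrium: 758.4 = 1.2P, so P = 632 and Q = 1221.5.
ΔQ = 1221.5 - 1186 = 35.5.

ΔQ = 35.5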